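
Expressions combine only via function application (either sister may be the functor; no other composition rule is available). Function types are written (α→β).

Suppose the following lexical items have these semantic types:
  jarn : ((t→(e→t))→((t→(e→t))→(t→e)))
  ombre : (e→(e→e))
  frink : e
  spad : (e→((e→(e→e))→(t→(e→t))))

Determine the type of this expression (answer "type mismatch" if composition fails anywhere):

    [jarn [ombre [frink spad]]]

[frink spad] — spad of type (e→((e→(e→e))→(t→(e→t)))) combines with frink of type e: type ((e→(e→e))→(t→(e→t))).
[ombre [frink spad]] — [frink spad] of type ((e→(e→e))→(t→(e→t))) combines with ombre of type (e→(e→e)): type (t→(e→t)).
[jarn [ombre [frink spad]]] — jarn of type ((t→(e→t))→((t→(e→t))→(t→e))) combines with [ombre [frink spad]] of type (t→(e→t)): type ((t→(e→t))→(t→e)).

((t→(e→t))→(t→e))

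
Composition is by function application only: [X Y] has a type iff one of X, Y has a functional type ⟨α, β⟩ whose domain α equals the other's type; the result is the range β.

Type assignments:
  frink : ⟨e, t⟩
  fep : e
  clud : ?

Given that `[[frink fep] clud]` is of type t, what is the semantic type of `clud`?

⟨t, t⟩

For [[frink fep] clud] to have type t with [frink fep] of type t, clud must be the function: clud : ⟨t, t⟩.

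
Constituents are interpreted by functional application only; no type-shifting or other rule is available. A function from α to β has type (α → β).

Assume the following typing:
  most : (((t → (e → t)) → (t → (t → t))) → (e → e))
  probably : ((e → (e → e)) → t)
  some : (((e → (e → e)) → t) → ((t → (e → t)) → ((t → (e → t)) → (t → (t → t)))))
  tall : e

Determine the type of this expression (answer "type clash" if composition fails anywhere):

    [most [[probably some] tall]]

[probably some]: some is (((e → (e → e)) → t) → ((t → (e → t)) → ((t → (e → t)) → (t → (t → t))))), probably is ((e → (e → e)) → t); result ((t → (e → t)) → ((t → (e → t)) → (t → (t → t)))).
[[probably some] tall]: ((t → (e → t)) → ((t → (e → t)) → (t → (t → t)))) with e — neither is a function whose domain matches the other; composition fails here.

type clash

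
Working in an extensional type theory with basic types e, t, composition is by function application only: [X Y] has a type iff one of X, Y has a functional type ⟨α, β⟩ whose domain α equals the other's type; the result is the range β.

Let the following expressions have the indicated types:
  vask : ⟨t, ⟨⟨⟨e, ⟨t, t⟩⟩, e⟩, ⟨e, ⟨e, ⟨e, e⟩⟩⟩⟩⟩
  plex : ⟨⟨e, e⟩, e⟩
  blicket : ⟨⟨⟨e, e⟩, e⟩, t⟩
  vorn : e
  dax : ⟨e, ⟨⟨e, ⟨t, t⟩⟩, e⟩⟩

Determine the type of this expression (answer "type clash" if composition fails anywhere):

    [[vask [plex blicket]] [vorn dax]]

[plex blicket]: functor blicket : ⟨⟨⟨e, e⟩, e⟩, t⟩, argument plex : ⟨⟨e, e⟩, e⟩; result t.
[vask [plex blicket]]: functor vask : ⟨t, ⟨⟨⟨e, ⟨t, t⟩⟩, e⟩, ⟨e, ⟨e, ⟨e, e⟩⟩⟩⟩⟩, argument [plex blicket] : t; result ⟨⟨⟨e, ⟨t, t⟩⟩, e⟩, ⟨e, ⟨e, ⟨e, e⟩⟩⟩⟩.
[vorn dax]: functor dax : ⟨e, ⟨⟨e, ⟨t, t⟩⟩, e⟩⟩, argument vorn : e; result ⟨⟨e, ⟨t, t⟩⟩, e⟩.
[[vask [plex blicket]] [vorn dax]]: functor [vask [plex blicket]] : ⟨⟨⟨e, ⟨t, t⟩⟩, e⟩, ⟨e, ⟨e, ⟨e, e⟩⟩⟩⟩, argument [vorn dax] : ⟨⟨e, ⟨t, t⟩⟩, e⟩; result ⟨e, ⟨e, ⟨e, e⟩⟩⟩.

⟨e, ⟨e, ⟨e, e⟩⟩⟩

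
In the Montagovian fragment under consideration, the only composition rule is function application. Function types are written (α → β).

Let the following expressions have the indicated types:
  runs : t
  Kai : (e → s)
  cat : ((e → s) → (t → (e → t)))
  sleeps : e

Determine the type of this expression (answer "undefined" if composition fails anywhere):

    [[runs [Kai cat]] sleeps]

t

[Kai cat]: functor cat : ((e → s) → (t → (e → t))), argument Kai : (e → s); result (t → (e → t)).
[runs [Kai cat]]: functor [Kai cat] : (t → (e → t)), argument runs : t; result (e → t).
[[runs [Kai cat]] sleeps]: functor [runs [Kai cat]] : (e → t), argument sleeps : e; result t.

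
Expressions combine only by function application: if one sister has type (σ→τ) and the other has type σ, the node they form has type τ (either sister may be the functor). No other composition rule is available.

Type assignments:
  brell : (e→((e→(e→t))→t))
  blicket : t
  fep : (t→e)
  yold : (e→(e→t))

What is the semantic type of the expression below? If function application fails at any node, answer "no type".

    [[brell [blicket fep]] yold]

At [blicket fep], fep : (t→e) takes blicket : t, giving e.
At [brell [blicket fep]], brell : (e→((e→(e→t))→t)) takes [blicket fep] : e, giving ((e→(e→t))→t).
At [[brell [blicket fep]] yold], [brell [blicket fep]] : ((e→(e→t))→t) takes yold : (e→(e→t)), giving t.

t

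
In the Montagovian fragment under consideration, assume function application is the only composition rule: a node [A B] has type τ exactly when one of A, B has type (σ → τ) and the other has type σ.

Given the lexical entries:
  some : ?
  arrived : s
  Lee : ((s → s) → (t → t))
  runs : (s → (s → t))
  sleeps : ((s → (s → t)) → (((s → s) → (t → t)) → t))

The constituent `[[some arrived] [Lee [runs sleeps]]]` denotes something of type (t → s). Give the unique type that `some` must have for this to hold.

(s → (t → (t → s)))

[[some arrived] [Lee [runs sleeps]]] must have type (t → s). The sister [Lee [runs sleeps]] has type t; that is not a function onto (t → s), so [some arrived] must be the functor, of type (t → (t → s)).
[some arrived] must have type (t → (t → s)). The sister arrived has type s; that is not a function onto (t → (t → s)), so some must be the functor, of type (s → (t → (t → s))).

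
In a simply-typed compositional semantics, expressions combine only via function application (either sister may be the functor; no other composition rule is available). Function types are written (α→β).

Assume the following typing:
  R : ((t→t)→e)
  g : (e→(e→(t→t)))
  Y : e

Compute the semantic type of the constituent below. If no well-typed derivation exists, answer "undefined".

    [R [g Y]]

[g Y] — g of type (e→(e→(t→t))) combines with Y of type e: type (e→(t→t)).
[R [g Y]]: ((t→t)→e) with (e→(t→t)) — neither is a function whose domain matches the other; composition fails here.

undefined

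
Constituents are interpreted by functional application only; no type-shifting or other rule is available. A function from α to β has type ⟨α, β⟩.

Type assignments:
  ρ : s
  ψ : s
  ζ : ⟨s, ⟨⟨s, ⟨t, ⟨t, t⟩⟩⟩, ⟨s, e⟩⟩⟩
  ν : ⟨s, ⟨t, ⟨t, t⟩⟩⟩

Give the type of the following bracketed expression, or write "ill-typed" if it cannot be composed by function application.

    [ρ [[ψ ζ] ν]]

At [ψ ζ], ζ : ⟨s, ⟨⟨s, ⟨t, ⟨t, t⟩⟩⟩, ⟨s, e⟩⟩⟩ takes ψ : s, giving ⟨⟨s, ⟨t, ⟨t, t⟩⟩⟩, ⟨s, e⟩⟩.
At [[ψ ζ] ν], [ψ ζ] : ⟨⟨s, ⟨t, ⟨t, t⟩⟩⟩, ⟨s, e⟩⟩ takes ν : ⟨s, ⟨t, ⟨t, t⟩⟩⟩, giving ⟨s, e⟩.
At [ρ [[ψ ζ] ν]], [[ψ ζ] ν] : ⟨s, e⟩ takes ρ : s, giving e.

e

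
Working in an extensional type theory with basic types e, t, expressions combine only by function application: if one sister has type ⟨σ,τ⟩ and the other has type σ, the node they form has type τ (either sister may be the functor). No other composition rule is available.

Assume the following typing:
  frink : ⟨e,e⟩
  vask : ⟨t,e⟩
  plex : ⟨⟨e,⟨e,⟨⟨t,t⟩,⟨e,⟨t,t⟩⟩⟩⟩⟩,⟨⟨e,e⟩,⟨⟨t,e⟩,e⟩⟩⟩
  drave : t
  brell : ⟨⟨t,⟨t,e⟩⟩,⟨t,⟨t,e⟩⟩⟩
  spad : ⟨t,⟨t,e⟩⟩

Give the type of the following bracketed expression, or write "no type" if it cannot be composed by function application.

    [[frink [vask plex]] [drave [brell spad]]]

no type

[vask plex]: ⟨t,e⟩ with ⟨⟨e,⟨e,⟨⟨t,t⟩,⟨e,⟨t,t⟩⟩⟩⟩⟩,⟨⟨e,e⟩,⟨⟨t,e⟩,e⟩⟩⟩ — neither is a function whose domain matches the other; composition fails here.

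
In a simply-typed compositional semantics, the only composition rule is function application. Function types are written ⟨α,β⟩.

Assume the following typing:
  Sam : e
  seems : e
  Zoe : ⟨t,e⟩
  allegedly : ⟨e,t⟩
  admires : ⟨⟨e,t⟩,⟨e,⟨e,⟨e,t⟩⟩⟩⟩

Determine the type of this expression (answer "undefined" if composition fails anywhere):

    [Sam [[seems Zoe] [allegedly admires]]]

[seems Zoe]: e with ⟨t,e⟩ — neither is a function whose domain matches the other; composition fails here.

undefined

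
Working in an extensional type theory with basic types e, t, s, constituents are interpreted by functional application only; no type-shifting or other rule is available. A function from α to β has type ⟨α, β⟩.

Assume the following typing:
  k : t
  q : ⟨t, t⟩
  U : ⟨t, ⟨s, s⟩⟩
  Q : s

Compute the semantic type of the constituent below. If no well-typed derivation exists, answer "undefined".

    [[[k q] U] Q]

s

At [k q], q : ⟨t, t⟩ takes k : t, giving t.
At [[k q] U], U : ⟨t, ⟨s, s⟩⟩ takes [k q] : t, giving ⟨s, s⟩.
At [[[k q] U] Q], [[k q] U] : ⟨s, s⟩ takes Q : s, giving s.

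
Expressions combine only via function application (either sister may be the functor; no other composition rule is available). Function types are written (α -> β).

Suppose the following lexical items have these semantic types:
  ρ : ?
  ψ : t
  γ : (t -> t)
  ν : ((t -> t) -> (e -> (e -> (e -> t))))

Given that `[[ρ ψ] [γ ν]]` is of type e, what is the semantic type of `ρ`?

(t -> ((e -> (e -> (e -> t))) -> e))

For [[ρ ψ] [γ ν]] to have type e with [γ ν] of type (e -> (e -> (e -> t))), [ρ ψ] must be the function: [ρ ψ] : ((e -> (e -> (e -> t))) -> e).
For [ρ ψ] to have type ((e -> (e -> (e -> t))) -> e) with ψ of type t, ρ must be the function: ρ : (t -> ((e -> (e -> (e -> t))) -> e)).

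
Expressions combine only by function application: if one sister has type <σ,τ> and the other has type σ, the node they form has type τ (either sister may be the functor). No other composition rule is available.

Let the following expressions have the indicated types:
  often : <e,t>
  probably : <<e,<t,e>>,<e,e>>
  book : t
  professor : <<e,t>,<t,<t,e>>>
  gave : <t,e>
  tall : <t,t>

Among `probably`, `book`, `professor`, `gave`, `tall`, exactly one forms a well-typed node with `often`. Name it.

professor

probably : <<e,<t,e>>,<e,e>> — does not combine with often.
book : t — does not combine with often.
professor — combines: professor : <<e,t>,<t,<t,e>>> takes often : <e,t> as argument, giving <t,<t,e>>.
gave : <t,e> — does not combine with often.
tall : <t,t> — does not combine with often.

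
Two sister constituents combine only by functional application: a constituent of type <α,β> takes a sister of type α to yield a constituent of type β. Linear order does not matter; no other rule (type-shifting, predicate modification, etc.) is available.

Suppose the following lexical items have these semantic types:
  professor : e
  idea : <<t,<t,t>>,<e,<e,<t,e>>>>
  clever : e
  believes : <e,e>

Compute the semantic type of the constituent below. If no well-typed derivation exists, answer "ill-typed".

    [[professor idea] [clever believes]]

[professor idea]: e and <<t,<t,t>>,<e,<e,<t,e>>>> cannot combine by function application — type clash.

ill-typed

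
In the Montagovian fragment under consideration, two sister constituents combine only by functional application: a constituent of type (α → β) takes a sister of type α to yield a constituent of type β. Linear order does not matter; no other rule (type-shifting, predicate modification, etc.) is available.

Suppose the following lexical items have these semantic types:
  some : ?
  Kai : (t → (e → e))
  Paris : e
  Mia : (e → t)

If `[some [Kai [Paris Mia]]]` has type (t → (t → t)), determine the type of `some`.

For [some [Kai [Paris Mia]]] to have type (t → (t → t)) with [Kai [Paris Mia]] of type (e → e), some must be the function: some : ((e → e) → (t → (t → t))).

((e → e) → (t → (t → t)))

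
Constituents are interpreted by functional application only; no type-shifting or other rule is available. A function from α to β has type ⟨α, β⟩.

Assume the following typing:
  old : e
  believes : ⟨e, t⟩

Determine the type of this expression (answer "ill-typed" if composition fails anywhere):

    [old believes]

t

[old believes]: ⟨e, t⟩ applied to e yields t.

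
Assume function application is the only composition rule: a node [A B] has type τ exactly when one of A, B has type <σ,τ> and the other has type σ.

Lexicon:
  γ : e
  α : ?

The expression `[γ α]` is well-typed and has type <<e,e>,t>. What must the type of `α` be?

<e,<<e,e>,t>>

[γ α] is required to be <<e,e>,t>. γ : e cannot yield <<e,e>,t> as functor, so α : <e,<<e,e>,t>>.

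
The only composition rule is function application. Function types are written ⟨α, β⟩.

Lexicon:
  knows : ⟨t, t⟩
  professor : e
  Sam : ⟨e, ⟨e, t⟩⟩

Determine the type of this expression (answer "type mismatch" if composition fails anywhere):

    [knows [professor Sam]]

[professor Sam]: ⟨e, ⟨e, t⟩⟩ applied to e yields ⟨e, t⟩.
[knows [professor Sam]]: ⟨t, t⟩ and ⟨e, t⟩ cannot combine by function application — type clash.

type mismatch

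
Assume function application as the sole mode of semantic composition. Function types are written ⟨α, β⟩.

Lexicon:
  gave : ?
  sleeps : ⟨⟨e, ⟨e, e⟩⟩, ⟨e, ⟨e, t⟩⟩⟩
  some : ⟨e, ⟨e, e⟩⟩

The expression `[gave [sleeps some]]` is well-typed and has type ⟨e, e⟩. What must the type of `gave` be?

⟨⟨e, ⟨e, t⟩⟩, ⟨e, e⟩⟩

[gave [sleeps some]] is required to be ⟨e, e⟩. [sleeps some] : ⟨e, ⟨e, t⟩⟩ cannot yield ⟨e, e⟩ as functor, so gave : ⟨⟨e, ⟨e, t⟩⟩, ⟨e, e⟩⟩.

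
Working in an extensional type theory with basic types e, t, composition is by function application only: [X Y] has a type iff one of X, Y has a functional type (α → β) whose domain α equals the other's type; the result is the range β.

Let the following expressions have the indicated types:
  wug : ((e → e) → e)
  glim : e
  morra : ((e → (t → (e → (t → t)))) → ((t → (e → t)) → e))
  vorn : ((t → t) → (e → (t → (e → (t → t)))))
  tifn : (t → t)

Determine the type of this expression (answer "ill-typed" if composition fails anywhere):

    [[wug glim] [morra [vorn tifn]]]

[wug glim]: ((e → e) → e) and e cannot combine by function application — type clash.

ill-typed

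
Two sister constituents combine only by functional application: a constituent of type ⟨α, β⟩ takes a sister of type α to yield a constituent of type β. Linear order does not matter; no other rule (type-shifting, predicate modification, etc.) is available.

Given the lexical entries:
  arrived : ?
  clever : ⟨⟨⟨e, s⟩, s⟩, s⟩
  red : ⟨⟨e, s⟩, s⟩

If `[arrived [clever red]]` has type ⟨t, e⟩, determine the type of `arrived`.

⟨s, ⟨t, e⟩⟩

At [arrived [clever red]] (required: ⟨t, e⟩): [clever red] is s, which is not a function with range ⟨t, e⟩; hence arrived is the functor — type ⟨s, ⟨t, e⟩⟩.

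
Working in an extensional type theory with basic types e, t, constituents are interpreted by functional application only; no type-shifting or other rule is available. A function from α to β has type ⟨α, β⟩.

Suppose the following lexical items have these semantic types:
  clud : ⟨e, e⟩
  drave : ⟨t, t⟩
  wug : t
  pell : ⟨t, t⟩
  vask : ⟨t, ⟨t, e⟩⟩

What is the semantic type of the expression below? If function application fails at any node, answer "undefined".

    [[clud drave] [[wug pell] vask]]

[clud drave]: ⟨e, e⟩ and ⟨t, t⟩ cannot combine by function application — type clash.

undefined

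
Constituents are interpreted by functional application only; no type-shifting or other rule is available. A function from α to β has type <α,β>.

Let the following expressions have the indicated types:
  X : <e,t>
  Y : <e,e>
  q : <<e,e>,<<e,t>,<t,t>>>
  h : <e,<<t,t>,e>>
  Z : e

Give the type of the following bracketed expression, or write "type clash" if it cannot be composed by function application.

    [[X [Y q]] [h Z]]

[Y q]: functor q : <<e,e>,<<e,t>,<t,t>>>, argument Y : <e,e>; result <<e,t>,<t,t>>.
[X [Y q]]: functor [Y q] : <<e,t>,<t,t>>, argument X : <e,t>; result <t,t>.
[h Z]: functor h : <e,<<t,t>,e>>, argument Z : e; result <<t,t>,e>.
[[X [Y q]] [h Z]]: functor [h Z] : <<t,t>,e>, argument [X [Y q]] : <t,t>; result e.

e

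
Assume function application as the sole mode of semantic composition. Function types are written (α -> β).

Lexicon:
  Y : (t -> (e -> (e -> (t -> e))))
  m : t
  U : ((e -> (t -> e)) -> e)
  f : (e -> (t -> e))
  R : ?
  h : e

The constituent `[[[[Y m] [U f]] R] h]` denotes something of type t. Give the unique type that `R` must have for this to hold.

((e -> (t -> e)) -> (e -> t))

[[[[Y m] [U f]] R] h] is required to be t. h : e cannot yield t as functor, so [[[Y m] [U f]] R] : (e -> t).
[[[Y m] [U f]] R] is required to be (e -> t). [[Y m] [U f]] : (e -> (t -> e)) cannot yield (e -> t) as functor, so R : ((e -> (t -> e)) -> (e -> t)).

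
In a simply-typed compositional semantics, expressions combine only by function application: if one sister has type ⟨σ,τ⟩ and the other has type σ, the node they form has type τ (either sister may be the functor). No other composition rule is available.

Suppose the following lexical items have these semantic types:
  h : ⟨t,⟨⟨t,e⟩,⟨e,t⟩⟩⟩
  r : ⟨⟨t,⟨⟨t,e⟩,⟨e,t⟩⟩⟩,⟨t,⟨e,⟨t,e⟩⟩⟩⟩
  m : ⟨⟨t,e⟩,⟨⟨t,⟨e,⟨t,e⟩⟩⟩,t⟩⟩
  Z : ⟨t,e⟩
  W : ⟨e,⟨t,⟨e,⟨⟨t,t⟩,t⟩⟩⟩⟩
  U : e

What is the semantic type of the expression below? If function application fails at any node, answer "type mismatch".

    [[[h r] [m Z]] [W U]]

[h r]: ⟨⟨t,⟨⟨t,e⟩,⟨e,t⟩⟩⟩,⟨t,⟨e,⟨t,e⟩⟩⟩⟩ applied to ⟨t,⟨⟨t,e⟩,⟨e,t⟩⟩⟩ yields ⟨t,⟨e,⟨t,e⟩⟩⟩.
[m Z]: ⟨⟨t,e⟩,⟨⟨t,⟨e,⟨t,e⟩⟩⟩,t⟩⟩ applied to ⟨t,e⟩ yields ⟨⟨t,⟨e,⟨t,e⟩⟩⟩,t⟩.
[[h r] [m Z]]: ⟨⟨t,⟨e,⟨t,e⟩⟩⟩,t⟩ applied to ⟨t,⟨e,⟨t,e⟩⟩⟩ yields t.
[W U]: ⟨e,⟨t,⟨e,⟨⟨t,t⟩,t⟩⟩⟩⟩ applied to e yields ⟨t,⟨e,⟨⟨t,t⟩,t⟩⟩⟩.
[[[h r] [m Z]] [W U]]: ⟨t,⟨e,⟨⟨t,t⟩,t⟩⟩⟩ applied to t yields ⟨e,⟨⟨t,t⟩,t⟩⟩.

⟨e,⟨⟨t,t⟩,t⟩⟩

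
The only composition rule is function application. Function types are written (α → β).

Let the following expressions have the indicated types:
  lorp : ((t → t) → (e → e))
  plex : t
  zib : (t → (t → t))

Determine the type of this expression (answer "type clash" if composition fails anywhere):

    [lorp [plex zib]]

At [plex zib], zib : (t → (t → t)) takes plex : t, giving (t → t).
At [lorp [plex zib]], lorp : ((t → t) → (e → e)) takes [plex zib] : (t → t), giving (e → e).

(e → e)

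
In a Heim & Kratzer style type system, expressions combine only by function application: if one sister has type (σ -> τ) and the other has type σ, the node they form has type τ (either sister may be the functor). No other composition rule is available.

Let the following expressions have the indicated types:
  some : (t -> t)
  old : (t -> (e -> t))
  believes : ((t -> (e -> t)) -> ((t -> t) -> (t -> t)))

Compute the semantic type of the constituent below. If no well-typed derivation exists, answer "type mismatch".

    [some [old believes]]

[old believes]: ((t -> (e -> t)) -> ((t -> t) -> (t -> t))) applied to (t -> (e -> t)) yields ((t -> t) -> (t -> t)).
[some [old believes]]: ((t -> t) -> (t -> t)) applied to (t -> t) yields (t -> t).

(t -> t)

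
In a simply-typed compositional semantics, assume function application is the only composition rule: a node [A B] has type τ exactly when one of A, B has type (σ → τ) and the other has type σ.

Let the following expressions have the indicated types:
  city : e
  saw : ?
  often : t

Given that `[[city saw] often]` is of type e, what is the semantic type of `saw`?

(e → (t → e))

[[city saw] often] must have type e. The sister often has type t; that is not a function onto e, so [city saw] must be the functor, of type (t → e).
[city saw] must have type (t → e). The sister city has type e; that is not a function onto (t → e), so saw must be the functor, of type (e → (t → e)).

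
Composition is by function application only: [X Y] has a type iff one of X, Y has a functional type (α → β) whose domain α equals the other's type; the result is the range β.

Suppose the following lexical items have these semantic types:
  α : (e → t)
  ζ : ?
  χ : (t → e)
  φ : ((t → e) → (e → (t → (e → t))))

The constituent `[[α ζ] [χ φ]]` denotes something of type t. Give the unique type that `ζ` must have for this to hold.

((e → t) → ((e → (t → (e → t))) → t))

[[α ζ] [χ φ]] must have type t. The sister [χ φ] has type (e → (t → (e → t))); that is not a function onto t, so [α ζ] must be the functor, of type ((e → (t → (e → t))) → t).
[α ζ] must have type ((e → (t → (e → t))) → t). The sister α has type (e → t); that is not a function onto ((e → (t → (e → t))) → t), so ζ must be the functor, of type ((e → t) → ((e → (t → (e → t))) → t)).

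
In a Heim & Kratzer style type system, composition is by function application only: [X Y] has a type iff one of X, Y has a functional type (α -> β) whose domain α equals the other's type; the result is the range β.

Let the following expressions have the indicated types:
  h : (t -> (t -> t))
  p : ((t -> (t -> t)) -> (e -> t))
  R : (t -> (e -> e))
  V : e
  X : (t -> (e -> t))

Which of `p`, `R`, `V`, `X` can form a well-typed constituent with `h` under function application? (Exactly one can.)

p

p — combines: p : ((t -> (t -> t)) -> (e -> t)) takes h : (t -> (t -> t)) as argument, giving (e -> t).
R : (t -> (e -> e)) — no; h wants t, and R wants t.
V : e — no; h wants t, and V wants nothing (atomic).
X : (t -> (e -> t)) — no; h wants t, and X wants t.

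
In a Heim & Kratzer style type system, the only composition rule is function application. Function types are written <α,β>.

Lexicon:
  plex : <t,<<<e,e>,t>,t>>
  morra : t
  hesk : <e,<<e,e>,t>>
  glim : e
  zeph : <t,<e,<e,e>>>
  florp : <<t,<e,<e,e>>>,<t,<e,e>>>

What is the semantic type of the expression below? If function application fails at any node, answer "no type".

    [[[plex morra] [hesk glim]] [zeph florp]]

[plex morra]: <t,<<<e,e>,t>,t>> applied to t yields <<<e,e>,t>,t>.
[hesk glim]: <e,<<e,e>,t>> applied to e yields <<e,e>,t>.
[[plex morra] [hesk glim]]: <<<e,e>,t>,t> applied to <<e,e>,t> yields t.
[zeph florp]: <<t,<e,<e,e>>>,<t,<e,e>>> applied to <t,<e,<e,e>>> yields <t,<e,e>>.
[[[plex morra] [hesk glim]] [zeph florp]]: <t,<e,e>> applied to t yields <e,e>.

<e,e>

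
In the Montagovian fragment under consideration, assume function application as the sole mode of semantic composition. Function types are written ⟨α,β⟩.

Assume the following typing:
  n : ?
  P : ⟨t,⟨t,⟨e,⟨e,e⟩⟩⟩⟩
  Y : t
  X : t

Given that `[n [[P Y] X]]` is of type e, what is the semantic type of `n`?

[n [[P Y] X]] is required to be e. [[P Y] X] : ⟨e,⟨e,e⟩⟩ cannot yield e as functor, so n : ⟨⟨e,⟨e,e⟩⟩,e⟩.

⟨⟨e,⟨e,e⟩⟩,e⟩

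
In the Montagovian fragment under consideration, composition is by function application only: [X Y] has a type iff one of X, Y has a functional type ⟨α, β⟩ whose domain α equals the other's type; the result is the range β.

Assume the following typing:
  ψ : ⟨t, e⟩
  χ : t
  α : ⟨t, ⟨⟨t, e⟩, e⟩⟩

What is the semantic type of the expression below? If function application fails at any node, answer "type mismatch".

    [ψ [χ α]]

e

At [χ α], α : ⟨t, ⟨⟨t, e⟩, e⟩⟩ takes χ : t, giving ⟨⟨t, e⟩, e⟩.
At [ψ [χ α]], [χ α] : ⟨⟨t, e⟩, e⟩ takes ψ : ⟨t, e⟩, giving e.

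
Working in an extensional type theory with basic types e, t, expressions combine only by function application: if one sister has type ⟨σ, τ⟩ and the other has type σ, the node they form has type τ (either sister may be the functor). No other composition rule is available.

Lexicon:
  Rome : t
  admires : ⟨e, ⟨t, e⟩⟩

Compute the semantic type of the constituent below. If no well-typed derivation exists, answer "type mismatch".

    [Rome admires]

type mismatch

[Rome admires]: t and ⟨e, ⟨t, e⟩⟩ cannot combine by function application — type clash.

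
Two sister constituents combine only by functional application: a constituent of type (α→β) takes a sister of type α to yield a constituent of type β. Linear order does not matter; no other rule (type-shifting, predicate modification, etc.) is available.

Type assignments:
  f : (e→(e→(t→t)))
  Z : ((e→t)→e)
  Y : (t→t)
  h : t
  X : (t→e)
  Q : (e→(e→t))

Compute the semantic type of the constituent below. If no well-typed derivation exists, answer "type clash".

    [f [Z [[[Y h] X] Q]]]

[Y h]: functor Y : (t→t), argument h : t; result t.
[[Y h] X]: functor X : (t→e), argument [Y h] : t; result e.
[[[Y h] X] Q]: functor Q : (e→(e→t)), argument [[Y h] X] : e; result (e→t).
[Z [[[Y h] X] Q]]: functor Z : ((e→t)→e), argument [[[Y h] X] Q] : (e→t); result e.
[f [Z [[[Y h] X] Q]]]: functor f : (e→(e→(t→t))), argument [Z [[[Y h] X] Q]] : e; result (e→(t→t)).

(e→(t→t))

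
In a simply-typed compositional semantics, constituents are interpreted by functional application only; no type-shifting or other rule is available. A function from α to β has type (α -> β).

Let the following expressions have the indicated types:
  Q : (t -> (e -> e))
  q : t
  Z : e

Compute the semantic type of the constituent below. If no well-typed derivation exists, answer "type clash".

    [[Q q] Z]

e

[Q q] — Q of type (t -> (e -> e)) combines with q of type t: type (e -> e).
[[Q q] Z] — [Q q] of type (e -> e) combines with Z of type e: type e.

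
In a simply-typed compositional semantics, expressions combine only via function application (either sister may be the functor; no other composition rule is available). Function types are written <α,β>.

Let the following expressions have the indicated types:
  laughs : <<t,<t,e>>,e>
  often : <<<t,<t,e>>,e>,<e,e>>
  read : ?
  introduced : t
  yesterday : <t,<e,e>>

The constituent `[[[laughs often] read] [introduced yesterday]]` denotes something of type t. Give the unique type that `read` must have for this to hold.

At [[[laughs often] read] [introduced yesterday]] (required: t): [introduced yesterday] is <e,e>, which is not a function with range t; hence [[laughs often] read] is the functor — type <<e,e>,t>.
At [[laughs often] read] (required: <<e,e>,t>): [laughs often] is <e,e>, which is not a function with range <<e,e>,t>; hence read is the functor — type <<e,e>,<<e,e>,t>>.

<<e,e>,<<e,e>,t>>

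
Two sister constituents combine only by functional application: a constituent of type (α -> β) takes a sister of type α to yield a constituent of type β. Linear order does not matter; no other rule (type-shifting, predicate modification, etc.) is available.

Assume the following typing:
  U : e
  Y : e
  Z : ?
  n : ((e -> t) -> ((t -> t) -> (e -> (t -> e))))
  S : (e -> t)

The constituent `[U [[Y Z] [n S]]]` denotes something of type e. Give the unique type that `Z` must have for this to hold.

For [U [[Y Z] [n S]]] to have type e with U of type e, [[Y Z] [n S]] must be the function: [[Y Z] [n S]] : (e -> e).
For [[Y Z] [n S]] to have type (e -> e) with [n S] of type ((t -> t) -> (e -> (t -> e))), [Y Z] must be the function: [Y Z] : (((t -> t) -> (e -> (t -> e))) -> (e -> e)).
For [Y Z] to have type (((t -> t) -> (e -> (t -> e))) -> (e -> e)) with Y of type e, Z must be the function: Z : (e -> (((t -> t) -> (e -> (t -> e))) -> (e -> e))).

(e -> (((t -> t) -> (e -> (t -> e))) -> (e -> e)))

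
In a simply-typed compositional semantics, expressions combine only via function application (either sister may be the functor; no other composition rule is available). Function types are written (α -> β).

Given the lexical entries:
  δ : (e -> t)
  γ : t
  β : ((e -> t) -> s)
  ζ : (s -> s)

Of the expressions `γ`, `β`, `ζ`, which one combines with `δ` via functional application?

γ : t — δ needs e; γ needs nothing (atomic); neither fits.
β — combines: β : ((e -> t) -> s) takes δ : (e -> t) as argument, giving s.
ζ : (s -> s) — δ needs e; ζ needs s; neither fits.

β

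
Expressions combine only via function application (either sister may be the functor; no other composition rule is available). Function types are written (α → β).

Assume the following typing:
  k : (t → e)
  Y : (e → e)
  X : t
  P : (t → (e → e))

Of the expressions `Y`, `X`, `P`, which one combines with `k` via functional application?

Y : (e → e) — no; k wants t, and Y wants e.
X — combines: k : (t → e) takes X : t as argument, giving e.
P : (t → (e → e)) — no; k wants t, and P wants t.

X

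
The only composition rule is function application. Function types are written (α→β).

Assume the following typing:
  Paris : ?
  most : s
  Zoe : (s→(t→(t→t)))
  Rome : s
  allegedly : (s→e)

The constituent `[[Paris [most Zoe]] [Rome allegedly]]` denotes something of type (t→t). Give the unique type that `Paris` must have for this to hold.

((t→(t→t))→(e→(t→t)))

[[Paris [most Zoe]] [Rome allegedly]] must have type (t→t). The sister [Rome allegedly] has type e; that is not a function onto (t→t), so [Paris [most Zoe]] must be the functor, of type (e→(t→t)).
[Paris [most Zoe]] must have type (e→(t→t)). The sister [most Zoe] has type (t→(t→t)); that is not a function onto (e→(t→t)), so Paris must be the functor, of type ((t→(t→t))→(e→(t→t))).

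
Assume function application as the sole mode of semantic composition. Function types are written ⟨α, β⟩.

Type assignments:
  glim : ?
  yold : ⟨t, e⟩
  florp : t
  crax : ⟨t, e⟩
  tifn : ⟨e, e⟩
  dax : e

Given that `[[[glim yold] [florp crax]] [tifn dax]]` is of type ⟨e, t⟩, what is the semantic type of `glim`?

⟨⟨t, e⟩, ⟨e, ⟨e, ⟨e, t⟩⟩⟩⟩

[[[glim yold] [florp crax]] [tifn dax]] must have type ⟨e, t⟩. The sister [tifn dax] has type e; that is not a function onto ⟨e, t⟩, so [[glim yold] [florp crax]] must be the functor, of type ⟨e, ⟨e, t⟩⟩.
[[glim yold] [florp crax]] must have type ⟨e, ⟨e, t⟩⟩. The sister [florp crax] has type e; that is not a function onto ⟨e, ⟨e, t⟩⟩, so [glim yold] must be the functor, of type ⟨e, ⟨e, ⟨e, t⟩⟩⟩.
[glim yold] must have type ⟨e, ⟨e, ⟨e, t⟩⟩⟩. The sister yold has type ⟨t, e⟩; that is not a function onto ⟨e, ⟨e, ⟨e, t⟩⟩⟩, so glim must be the functor, of type ⟨⟨t, e⟩, ⟨e, ⟨e, ⟨e, t⟩⟩⟩⟩.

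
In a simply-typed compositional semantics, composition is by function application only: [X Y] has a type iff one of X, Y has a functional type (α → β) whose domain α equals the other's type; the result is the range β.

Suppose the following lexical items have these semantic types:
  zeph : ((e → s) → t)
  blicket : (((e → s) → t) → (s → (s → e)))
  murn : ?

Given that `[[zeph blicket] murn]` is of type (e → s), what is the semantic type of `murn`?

((s → (s → e)) → (e → s))

[[zeph blicket] murn] must have type (e → s). The sister [zeph blicket] has type (s → (s → e)); that is not a function onto (e → s), so murn must be the functor, of type ((s → (s → e)) → (e → s)).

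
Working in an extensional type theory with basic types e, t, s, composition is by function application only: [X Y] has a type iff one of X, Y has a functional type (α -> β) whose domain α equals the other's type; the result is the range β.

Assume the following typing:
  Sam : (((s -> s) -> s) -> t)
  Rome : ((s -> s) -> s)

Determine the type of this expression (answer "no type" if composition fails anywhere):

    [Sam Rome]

[Sam Rome]: functor Sam : (((s -> s) -> s) -> t), argument Rome : ((s -> s) -> s); result t.

t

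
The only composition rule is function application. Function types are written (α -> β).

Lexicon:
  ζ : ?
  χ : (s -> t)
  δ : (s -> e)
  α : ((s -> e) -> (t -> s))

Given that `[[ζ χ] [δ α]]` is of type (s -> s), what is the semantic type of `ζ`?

For [[ζ χ] [δ α]] to have type (s -> s) with [δ α] of type (t -> s), [ζ χ] must be the function: [ζ χ] : ((t -> s) -> (s -> s)).
For [ζ χ] to have type ((t -> s) -> (s -> s)) with χ of type (s -> t), ζ must be the function: ζ : ((s -> t) -> ((t -> s) -> (s -> s))).

((s -> t) -> ((t -> s) -> (s -> s)))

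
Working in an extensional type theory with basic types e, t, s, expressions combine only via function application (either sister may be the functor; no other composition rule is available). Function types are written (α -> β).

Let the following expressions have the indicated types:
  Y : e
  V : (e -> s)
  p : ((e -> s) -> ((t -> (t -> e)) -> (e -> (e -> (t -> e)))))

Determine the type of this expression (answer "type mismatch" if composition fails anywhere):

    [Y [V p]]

type mismatch

[V p]: p is ((e -> s) -> ((t -> (t -> e)) -> (e -> (e -> (t -> e))))), V is (e -> s); result ((t -> (t -> e)) -> (e -> (e -> (t -> e)))).
At [Y [V p]]: neither e nor ((t -> (t -> e)) -> (e -> (e -> (t -> e)))) can take the other as argument; the node is ill-typed.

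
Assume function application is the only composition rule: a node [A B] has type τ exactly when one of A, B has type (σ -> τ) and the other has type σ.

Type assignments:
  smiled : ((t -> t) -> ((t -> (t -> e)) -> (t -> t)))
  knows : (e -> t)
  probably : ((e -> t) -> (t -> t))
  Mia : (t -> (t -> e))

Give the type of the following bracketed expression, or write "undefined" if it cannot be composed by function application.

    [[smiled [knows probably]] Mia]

(t -> t)

[knows probably] — probably of type ((e -> t) -> (t -> t)) combines with knows of type (e -> t): type (t -> t).
[smiled [knows probably]] — smiled of type ((t -> t) -> ((t -> (t -> e)) -> (t -> t))) combines with [knows probably] of type (t -> t): type ((t -> (t -> e)) -> (t -> t)).
[[smiled [knows probably]] Mia] — [smiled [knows probably]] of type ((t -> (t -> e)) -> (t -> t)) combines with Mia of type (t -> (t -> e)): type (t -> t).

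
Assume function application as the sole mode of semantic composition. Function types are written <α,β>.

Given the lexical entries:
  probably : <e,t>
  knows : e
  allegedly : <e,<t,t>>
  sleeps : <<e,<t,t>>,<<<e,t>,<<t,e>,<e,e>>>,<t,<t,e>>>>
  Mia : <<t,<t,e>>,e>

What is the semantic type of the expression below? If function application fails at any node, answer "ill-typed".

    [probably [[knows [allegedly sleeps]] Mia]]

ill-typed

[allegedly sleeps]: functor sleeps : <<e,<t,t>>,<<<e,t>,<<t,e>,<e,e>>>,<t,<t,e>>>>, argument allegedly : <e,<t,t>>; result <<<e,t>,<<t,e>,<e,e>>>,<t,<t,e>>>.
[knows [allegedly sleeps]]: e with <<<e,t>,<<t,e>,<e,e>>>,<t,<t,e>>> — neither is a function whose domain matches the other; composition fails here.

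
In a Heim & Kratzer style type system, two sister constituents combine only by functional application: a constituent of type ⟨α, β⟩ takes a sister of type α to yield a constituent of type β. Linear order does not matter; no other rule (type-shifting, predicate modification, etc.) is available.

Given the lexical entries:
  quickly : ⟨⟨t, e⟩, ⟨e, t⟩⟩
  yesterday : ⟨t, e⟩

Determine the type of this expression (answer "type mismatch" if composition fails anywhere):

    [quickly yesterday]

⟨e, t⟩

At [quickly yesterday], quickly : ⟨⟨t, e⟩, ⟨e, t⟩⟩ takes yesterday : ⟨t, e⟩, giving ⟨e, t⟩.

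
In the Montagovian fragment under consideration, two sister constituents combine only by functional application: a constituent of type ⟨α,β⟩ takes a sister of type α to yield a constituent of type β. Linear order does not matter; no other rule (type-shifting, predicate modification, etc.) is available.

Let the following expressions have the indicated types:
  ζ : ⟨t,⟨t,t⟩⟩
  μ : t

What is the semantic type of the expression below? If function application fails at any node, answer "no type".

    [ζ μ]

⟨t,t⟩

At [ζ μ], ζ : ⟨t,⟨t,t⟩⟩ takes μ : t, giving ⟨t,t⟩.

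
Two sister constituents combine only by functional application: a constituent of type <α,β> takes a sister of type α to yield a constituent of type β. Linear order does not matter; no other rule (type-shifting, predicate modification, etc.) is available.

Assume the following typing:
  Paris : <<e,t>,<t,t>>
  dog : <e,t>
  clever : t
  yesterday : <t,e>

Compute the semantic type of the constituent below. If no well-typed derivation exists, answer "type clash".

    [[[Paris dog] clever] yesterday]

e

At [Paris dog], Paris : <<e,t>,<t,t>> takes dog : <e,t>, giving <t,t>.
At [[Paris dog] clever], [Paris dog] : <t,t> takes clever : t, giving t.
At [[[Paris dog] clever] yesterday], yesterday : <t,e> takes [[Paris dog] clever] : t, giving e.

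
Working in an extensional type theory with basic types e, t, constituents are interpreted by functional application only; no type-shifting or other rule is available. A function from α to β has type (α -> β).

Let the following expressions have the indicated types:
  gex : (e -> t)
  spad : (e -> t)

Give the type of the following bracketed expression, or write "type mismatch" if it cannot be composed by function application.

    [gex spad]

[gex spad]: (e -> t) with (e -> t) — neither is a function whose domain matches the other; composition fails here.

type mismatch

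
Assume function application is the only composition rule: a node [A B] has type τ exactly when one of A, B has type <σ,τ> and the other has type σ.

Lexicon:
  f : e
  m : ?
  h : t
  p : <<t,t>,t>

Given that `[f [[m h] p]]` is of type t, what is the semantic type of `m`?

For [f [[m h] p]] to have type t with f of type e, [[m h] p] must be the function: [[m h] p] : <e,t>.
For [[m h] p] to have type <e,t> with p of type <<t,t>,t>, [m h] must be the function: [m h] : <<<t,t>,t>,<e,t>>.
For [m h] to have type <<<t,t>,t>,<e,t>> with h of type t, m must be the function: m : <t,<<<t,t>,t>,<e,t>>>.

<t,<<<t,t>,t>,<e,t>>>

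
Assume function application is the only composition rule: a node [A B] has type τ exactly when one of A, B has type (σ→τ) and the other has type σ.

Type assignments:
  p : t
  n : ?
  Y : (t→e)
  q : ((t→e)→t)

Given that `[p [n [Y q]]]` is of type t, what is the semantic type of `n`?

[p [n [Y q]]] is required to be t. p : t cannot yield t as functor, so [n [Y q]] : (t→t).
[n [Y q]] is required to be (t→t). [Y q] : t cannot yield (t→t) as functor, so n : (t→(t→t)).

(t→(t→t))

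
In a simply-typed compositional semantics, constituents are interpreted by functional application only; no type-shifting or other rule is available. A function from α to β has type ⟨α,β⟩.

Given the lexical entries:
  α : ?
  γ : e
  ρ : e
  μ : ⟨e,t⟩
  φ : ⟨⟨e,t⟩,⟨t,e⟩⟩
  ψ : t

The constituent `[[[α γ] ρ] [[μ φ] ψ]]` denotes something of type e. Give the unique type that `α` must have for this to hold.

⟨e,⟨e,⟨e,e⟩⟩⟩

At [[[α γ] ρ] [[μ φ] ψ]] (required: e): [[μ φ] ψ] is e, which is not a function with range e; hence [[α γ] ρ] is the functor — type ⟨e,e⟩.
At [[α γ] ρ] (required: ⟨e,e⟩): ρ is e, which is not a function with range ⟨e,e⟩; hence [α γ] is the functor — type ⟨e,⟨e,e⟩⟩.
At [α γ] (required: ⟨e,⟨e,e⟩⟩): γ is e, which is not a function with range ⟨e,⟨e,e⟩⟩; hence α is the functor — type ⟨e,⟨e,⟨e,e⟩⟩⟩.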